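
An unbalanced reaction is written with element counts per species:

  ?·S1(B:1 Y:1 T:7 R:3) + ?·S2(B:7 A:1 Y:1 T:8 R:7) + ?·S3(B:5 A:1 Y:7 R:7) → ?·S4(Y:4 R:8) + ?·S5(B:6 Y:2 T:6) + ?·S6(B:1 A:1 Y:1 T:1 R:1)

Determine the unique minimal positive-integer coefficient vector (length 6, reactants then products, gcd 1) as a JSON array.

B: 4·1+1·7+5·5 = 36 | 6·0+5·6+6·1 = 36
A: 4·0+1·1+5·1 = 6 | 6·0+5·0+6·1 = 6
Y: 4·1+1·1+5·7 = 40 | 6·4+5·2+6·1 = 40
T: 4·7+1·8+5·0 = 36 | 6·0+5·6+6·1 = 36
R: 4·3+1·7+5·7 = 54 | 6·8+5·0+6·1 = 54
gcd(4,1,5,6,5,6) = 1

Coefficients: [4, 1, 5, 6, 5, 6]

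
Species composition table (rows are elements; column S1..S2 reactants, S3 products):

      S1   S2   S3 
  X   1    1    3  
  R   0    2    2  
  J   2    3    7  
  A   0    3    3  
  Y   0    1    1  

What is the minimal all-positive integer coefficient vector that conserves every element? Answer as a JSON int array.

X: 2·1+1·1 = 3 | 1·3 = 3
R: 2·0+1·2 = 2 | 1·2 = 2
J: 2·2+1·3 = 7 | 1·7 = 7
A: 2·0+1·3 = 3 | 1·3 = 3
Y: 2·0+1·1 = 1 | 1·1 = 1
gcd(2,1,1) = 1

Coefficients: [2, 1, 1]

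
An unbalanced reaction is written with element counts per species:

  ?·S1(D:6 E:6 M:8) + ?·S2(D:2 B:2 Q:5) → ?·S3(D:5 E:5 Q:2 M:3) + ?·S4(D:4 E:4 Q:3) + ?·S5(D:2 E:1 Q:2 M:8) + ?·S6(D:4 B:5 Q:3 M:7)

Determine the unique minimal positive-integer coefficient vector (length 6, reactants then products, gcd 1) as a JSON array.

Coefficients: [6, 5, 6, 1, 2, 2]

D: 6·6+5·2 = 46 | 6·5+1·4+2·2+2·4 = 46
B: 6·0+5·2 = 10 | 6·0+1·0+2·0+2·5 = 10
E: 6·6+5·0 = 36 | 6·5+1·4+2·1+2·0 = 36
Q: 6·0+5·5 = 25 | 6·2+1·3+2·2+2·3 = 25
M: 6·8+5·0 = 48 | 6·3+1·0+2·8+2·7 = 48
gcd(6,5,6,1,2,2) = 1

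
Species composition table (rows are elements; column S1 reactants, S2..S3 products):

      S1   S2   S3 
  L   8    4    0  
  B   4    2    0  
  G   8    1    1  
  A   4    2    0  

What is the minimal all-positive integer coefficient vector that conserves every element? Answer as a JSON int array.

L: 1·8 = 8 | 2·4+6·0 = 8
B: 1·4 = 4 | 2·2+6·0 = 4
G: 1·8 = 8 | 2·1+6·1 = 8
A: 1·4 = 4 | 2·2+6·0 = 4
gcd(1,2,6) = 1

Coefficients: [1, 2, 6]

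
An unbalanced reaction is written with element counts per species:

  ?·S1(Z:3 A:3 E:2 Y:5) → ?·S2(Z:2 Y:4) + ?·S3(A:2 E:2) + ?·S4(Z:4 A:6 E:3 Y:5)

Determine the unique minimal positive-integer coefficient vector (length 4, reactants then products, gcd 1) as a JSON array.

Coefficients: [6, 5, 3, 2]

Z: 6·3 = 18 | 5·2+3·0+2·4 = 18
A: 6·3 = 18 | 5·0+3·2+2·6 = 18
E: 6·2 = 12 | 5·0+3·2+2·3 = 12
Y: 6·5 = 30 | 5·4+3·0+2·5 = 30
gcd(6,5,3,2) = 1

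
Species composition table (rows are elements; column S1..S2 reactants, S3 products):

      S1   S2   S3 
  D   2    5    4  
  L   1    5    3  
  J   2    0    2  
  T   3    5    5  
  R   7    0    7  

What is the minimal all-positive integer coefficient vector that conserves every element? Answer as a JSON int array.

D: 5·2+2·5 = 20 | 5·4 = 20
L: 5·1+2·5 = 15 | 5·3 = 15
J: 5·2+2·0 = 10 | 5·2 = 10
T: 5·3+2·5 = 25 | 5·5 = 25
R: 5·7+2·0 = 35 | 5·7 = 35
gcd(5,2,5) = 1

Coefficients: [5, 2, 5]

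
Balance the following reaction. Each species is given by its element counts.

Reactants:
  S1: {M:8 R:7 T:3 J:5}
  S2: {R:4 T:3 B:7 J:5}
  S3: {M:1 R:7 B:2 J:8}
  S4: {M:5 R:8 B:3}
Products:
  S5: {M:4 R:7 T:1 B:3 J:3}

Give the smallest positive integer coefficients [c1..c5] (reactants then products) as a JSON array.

Coefficients: [1, 1, 1, 3, 6]

M: 1·8+1·0+1·1+3·5 = 24 | 6·4 = 24
R: 1·7+1·4+1·7+3·8 = 42 | 6·7 = 42
T: 1·3+1·3+1·0+3·0 = 6 | 6·1 = 6
B: 1·0+1·7+1·2+3·3 = 18 | 6·3 = 18
J: 1·5+1·5+1·8+3·0 = 18 | 6·3 = 18
gcd(1,1,1,3,6) = 1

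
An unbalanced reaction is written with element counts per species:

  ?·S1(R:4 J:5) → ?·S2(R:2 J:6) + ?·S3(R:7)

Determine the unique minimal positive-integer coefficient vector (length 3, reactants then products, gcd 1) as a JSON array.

Coefficients: [6, 5, 2]

R: 6·4 = 24 | 5·2+2·7 = 24
J: 6·5 = 30 | 5·6+2·0 = 30
gcd(6,5,2) = 1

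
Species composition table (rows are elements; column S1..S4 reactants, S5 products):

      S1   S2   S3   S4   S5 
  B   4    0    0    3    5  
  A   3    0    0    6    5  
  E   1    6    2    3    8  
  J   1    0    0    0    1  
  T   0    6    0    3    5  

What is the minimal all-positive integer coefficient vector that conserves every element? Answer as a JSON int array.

Coefficients: [3, 2, 3, 1, 3]

B: 3·4+2·0+3·0+1·3 = 15 | 3·5 = 15
A: 3·3+2·0+3·0+1·6 = 15 | 3·5 = 15
E: 3·1+2·6+3·2+1·3 = 24 | 3·8 = 24
J: 3·1+2·0+3·0+1·0 = 3 | 3·1 = 3
T: 3·0+2·6+3·0+1·3 = 15 | 3·5 = 15
gcd(3,2,3,1,3) = 1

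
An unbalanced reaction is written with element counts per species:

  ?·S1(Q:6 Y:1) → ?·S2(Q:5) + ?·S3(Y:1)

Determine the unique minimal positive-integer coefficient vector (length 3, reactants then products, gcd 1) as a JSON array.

Coefficients: [5, 6, 5]

Q: 5·6 = 30 | 6·5+5·0 = 30
Y: 5·1 = 5 | 6·0+5·1 = 5
gcd(5,6,5) = 1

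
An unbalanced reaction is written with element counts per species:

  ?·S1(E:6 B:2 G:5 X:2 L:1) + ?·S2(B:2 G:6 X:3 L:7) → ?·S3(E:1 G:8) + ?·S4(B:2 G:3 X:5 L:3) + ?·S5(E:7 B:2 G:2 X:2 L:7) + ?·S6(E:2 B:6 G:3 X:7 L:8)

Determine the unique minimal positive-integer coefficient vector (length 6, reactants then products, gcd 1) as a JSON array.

Coefficients: [5, 5, 5, 1, 3, 2]

E: 5·6+5·0 = 30 | 5·1+1·0+3·7+2·2 = 30
B: 5·2+5·2 = 20 | 5·0+1·2+3·2+2·6 = 20
G: 5·5+5·6 = 55 | 5·8+1·3+3·2+2·3 = 55
X: 5·2+5·3 = 25 | 5·0+1·5+3·2+2·7 = 25
L: 5·1+5·7 = 40 | 5·0+1·3+3·7+2·8 = 40
gcd(5,5,5,1,3,2) = 1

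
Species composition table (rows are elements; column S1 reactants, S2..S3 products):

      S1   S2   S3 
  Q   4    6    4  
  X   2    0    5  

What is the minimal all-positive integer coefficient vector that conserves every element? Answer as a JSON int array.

Coefficients: [5, 2, 2]

Q: 5·4 = 20 | 2·6+2·4 = 20
X: 5·2 = 10 | 2·0+2·5 = 10
gcd(5,2,2) = 1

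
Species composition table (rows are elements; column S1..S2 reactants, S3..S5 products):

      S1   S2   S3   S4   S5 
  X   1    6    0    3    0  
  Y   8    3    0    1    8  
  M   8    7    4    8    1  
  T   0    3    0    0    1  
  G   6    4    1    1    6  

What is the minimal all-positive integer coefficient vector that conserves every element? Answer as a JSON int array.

X: 3·1+1·6 = 9 | 1·0+3·3+3·0 = 9
Y: 3·8+1·3 = 27 | 1·0+3·1+3·8 = 27
M: 3·8+1·7 = 31 | 1·4+3·8+3·1 = 31
T: 3·0+1·3 = 3 | 1·0+3·0+3·1 = 3
G: 3·6+1·4 = 22 | 1·1+3·1+3·6 = 22
gcd(3,1,1,3,3) = 1

Coefficients: [3, 1, 1, 3, 3]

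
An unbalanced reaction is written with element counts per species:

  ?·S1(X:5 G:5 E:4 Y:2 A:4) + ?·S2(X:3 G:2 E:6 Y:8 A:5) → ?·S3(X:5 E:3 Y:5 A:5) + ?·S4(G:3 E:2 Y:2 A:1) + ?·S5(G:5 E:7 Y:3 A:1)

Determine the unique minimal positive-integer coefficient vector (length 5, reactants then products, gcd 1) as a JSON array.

X: 3·5+5·3 = 30 | 6·5+5·0+2·0 = 30
G: 3·5+5·2 = 25 | 6·0+5·3+2·5 = 25
E: 3·4+5·6 = 42 | 6·3+5·2+2·7 = 42
Y: 3·2+5·8 = 46 | 6·5+5·2+2·3 = 46
A: 3·4+5·5 = 37 | 6·5+5·1+2·1 = 37
gcd(3,5,6,5,2) = 1

Coefficients: [3, 5, 6, 5, 2]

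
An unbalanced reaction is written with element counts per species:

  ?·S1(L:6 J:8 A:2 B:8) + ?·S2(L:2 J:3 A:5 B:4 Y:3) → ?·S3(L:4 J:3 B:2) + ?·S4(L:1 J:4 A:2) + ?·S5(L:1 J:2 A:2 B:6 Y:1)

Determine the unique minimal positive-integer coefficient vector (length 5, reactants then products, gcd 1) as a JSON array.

Coefficients: [5, 2, 6, 4, 6]

L: 5·6+2·2 = 34 | 6·4+4·1+6·1 = 34
J: 5·8+2·3 = 46 | 6·3+4·4+6·2 = 46
A: 5·2+2·5 = 20 | 6·0+4·2+6·2 = 20
B: 5·8+2·4 = 48 | 6·2+4·0+6·6 = 48
Y: 5·0+2·3 = 6 | 6·0+4·0+6·1 = 6
gcd(5,2,6,4,6) = 1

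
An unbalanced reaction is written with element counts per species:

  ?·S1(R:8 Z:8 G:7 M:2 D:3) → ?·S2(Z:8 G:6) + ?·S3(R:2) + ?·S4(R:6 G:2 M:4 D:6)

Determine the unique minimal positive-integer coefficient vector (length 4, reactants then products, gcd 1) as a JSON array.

R: 2·8 = 16 | 2·0+5·2+1·6 = 16
Z: 2·8 = 16 | 2·8+5·0+1·0 = 16
G: 2·7 = 14 | 2·6+5·0+1·2 = 14
M: 2·2 = 4 | 2·0+5·0+1·4 = 4
D: 2·3 = 6 | 2·0+5·0+1·6 = 6
gcd(2,2,5,1) = 1

Coefficients: [2, 2, 5, 1]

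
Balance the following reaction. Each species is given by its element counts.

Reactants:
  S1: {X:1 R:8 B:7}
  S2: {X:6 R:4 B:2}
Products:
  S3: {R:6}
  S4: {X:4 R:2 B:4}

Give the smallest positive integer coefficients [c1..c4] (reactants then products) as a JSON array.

Coefficients: [2, 3, 3, 5]

X: 2·1+3·6 = 20 | 3·0+5·4 = 20
R: 2·8+3·4 = 28 | 3·6+5·2 = 28
B: 2·7+3·2 = 20 | 3·0+5·4 = 20
gcd(2,3,3,5) = 1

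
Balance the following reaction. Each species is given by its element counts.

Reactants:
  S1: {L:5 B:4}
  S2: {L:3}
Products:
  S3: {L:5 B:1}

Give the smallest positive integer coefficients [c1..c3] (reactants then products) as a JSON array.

Coefficients: [1, 5, 4]

L: 1·5+5·3 = 20 | 4·5 = 20
B: 1·4+5·0 = 4 | 4·1 = 4
gcd(1,5,4) = 1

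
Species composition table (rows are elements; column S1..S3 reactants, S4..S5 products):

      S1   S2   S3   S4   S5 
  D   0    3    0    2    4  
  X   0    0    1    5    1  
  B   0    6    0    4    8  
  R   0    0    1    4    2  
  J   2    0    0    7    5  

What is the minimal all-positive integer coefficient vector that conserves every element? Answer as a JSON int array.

D: 6·0+2·3+6·0 = 6 | 1·2+1·4 = 6
X: 6·0+2·0+6·1 = 6 | 1·5+1·1 = 6
B: 6·0+2·6+6·0 = 12 | 1·4+1·8 = 12
R: 6·0+2·0+6·1 = 6 | 1·4+1·2 = 6
J: 6·2+2·0+6·0 = 12 | 1·7+1·5 = 12
gcd(6,2,6,1,1) = 1

Coefficients: [6, 2, 6, 1, 1]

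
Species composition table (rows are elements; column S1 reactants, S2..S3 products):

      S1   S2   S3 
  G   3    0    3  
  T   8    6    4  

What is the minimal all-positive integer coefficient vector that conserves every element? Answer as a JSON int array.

Coefficients: [3, 2, 3]

G: 3·3 = 9 | 2·0+3·3 = 9
T: 3·8 = 24 | 2·6+3·4 = 24
gcd(3,2,3) = 1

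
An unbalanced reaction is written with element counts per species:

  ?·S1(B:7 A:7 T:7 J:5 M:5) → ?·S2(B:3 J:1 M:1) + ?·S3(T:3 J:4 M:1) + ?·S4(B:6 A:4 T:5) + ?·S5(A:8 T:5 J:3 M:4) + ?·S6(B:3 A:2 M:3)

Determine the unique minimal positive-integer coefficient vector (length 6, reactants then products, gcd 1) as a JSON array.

B: 6·7 = 42 | 5·3+4·0+3·6+3·0+3·3 = 42
A: 6·7 = 42 | 5·0+4·0+3·4+3·8+3·2 = 42
T: 6·7 = 42 | 5·0+4·3+3·5+3·5+3·0 = 42
J: 6·5 = 30 | 5·1+4·4+3·0+3·3+3·0 = 30
M: 6·5 = 30 | 5·1+4·1+3·0+3·4+3·3 = 30
gcd(6,5,4,3,3,3) = 1

Coefficients: [6, 5, 4, 3, 3, 3]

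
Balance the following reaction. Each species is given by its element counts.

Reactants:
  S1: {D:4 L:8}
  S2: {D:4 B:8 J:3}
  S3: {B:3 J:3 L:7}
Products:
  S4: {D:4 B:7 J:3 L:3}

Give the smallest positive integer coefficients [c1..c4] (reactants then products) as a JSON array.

D: 1·4+4·4+1·0 = 20 | 5·4 = 20
B: 1·0+4·8+1·3 = 35 | 5·7 = 35
J: 1·0+4·3+1·3 = 15 | 5·3 = 15
L: 1·8+4·0+1·7 = 15 | 5·3 = 15
gcd(1,4,1,5) = 1

Coefficients: [1, 4, 1, 5]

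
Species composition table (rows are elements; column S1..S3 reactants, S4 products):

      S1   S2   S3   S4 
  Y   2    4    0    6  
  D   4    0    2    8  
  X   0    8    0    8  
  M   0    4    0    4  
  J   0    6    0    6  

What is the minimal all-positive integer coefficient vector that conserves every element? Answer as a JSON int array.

Y: 1·2+1·4+2·0 = 6 | 1·6 = 6
D: 1·4+1·0+2·2 = 8 | 1·8 = 8
X: 1·0+1·8+2·0 = 8 | 1·8 = 8
M: 1·0+1·4+2·0 = 4 | 1·4 = 4
J: 1·0+1·6+2·0 = 6 | 1·6 = 6
gcd(1,1,2,1) = 1

Coefficients: [1, 1, 2, 1]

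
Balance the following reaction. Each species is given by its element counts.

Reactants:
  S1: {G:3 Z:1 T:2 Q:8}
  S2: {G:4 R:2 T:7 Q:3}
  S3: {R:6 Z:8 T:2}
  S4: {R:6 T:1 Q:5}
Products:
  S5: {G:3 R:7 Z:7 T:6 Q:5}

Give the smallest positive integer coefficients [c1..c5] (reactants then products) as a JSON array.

G: 2·3+3·4+5·0+1·0 = 18 | 6·3 = 18
R: 2·0+3·2+5·6+1·6 = 42 | 6·7 = 42
Z: 2·1+3·0+5·8+1·0 = 42 | 6·7 = 42
T: 2·2+3·7+5·2+1·1 = 36 | 6·6 = 36
Q: 2·8+3·3+5·0+1·5 = 30 | 6·5 = 30
gcd(2,3,5,1,6) = 1

Coefficients: [2, 3, 5, 1, 6]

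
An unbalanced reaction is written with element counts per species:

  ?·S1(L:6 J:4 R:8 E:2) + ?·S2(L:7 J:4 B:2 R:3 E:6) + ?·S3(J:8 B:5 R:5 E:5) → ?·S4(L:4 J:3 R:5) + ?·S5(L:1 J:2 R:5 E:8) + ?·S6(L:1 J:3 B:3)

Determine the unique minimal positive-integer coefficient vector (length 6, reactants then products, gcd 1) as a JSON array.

L: 4·6+1·7+2·0 = 31 | 6·4+3·1+4·1 = 31
J: 4·4+1·4+2·8 = 36 | 6·3+3·2+4·3 = 36
B: 4·0+1·2+2·5 = 12 | 6·0+3·0+4·3 = 12
R: 4·8+1·3+2·5 = 45 | 6·5+3·5+4·0 = 45
E: 4·2+1·6+2·5 = 24 | 6·0+3·8+4·0 = 24
gcd(4,1,2,6,3,4) = 1

Coefficients: [4, 1, 2, 6, 3, 4]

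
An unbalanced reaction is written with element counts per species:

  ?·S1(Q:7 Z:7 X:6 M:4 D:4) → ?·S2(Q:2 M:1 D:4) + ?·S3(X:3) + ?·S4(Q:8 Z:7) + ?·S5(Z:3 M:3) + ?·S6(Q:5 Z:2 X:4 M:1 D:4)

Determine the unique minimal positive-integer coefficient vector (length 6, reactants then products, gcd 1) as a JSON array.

Coefficients: [5, 2, 6, 2, 5, 3]

Q: 5·7 = 35 | 2·2+6·0+2·8+5·0+3·5 = 35
Z: 5·7 = 35 | 2·0+6·0+2·7+5·3+3·2 = 35
X: 5·6 = 30 | 2·0+6·3+2·0+5·0+3·4 = 30
M: 5·4 = 20 | 2·1+6·0+2·0+5·3+3·1 = 20
D: 5·4 = 20 | 2·4+6·0+2·0+5·0+3·4 = 20
gcd(5,2,6,2,5,3) = 1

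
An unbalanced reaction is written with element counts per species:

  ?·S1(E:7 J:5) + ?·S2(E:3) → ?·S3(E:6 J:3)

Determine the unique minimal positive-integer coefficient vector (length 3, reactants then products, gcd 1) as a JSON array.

E: 3·7+3·3 = 30 | 5·6 = 30
J: 3·5+3·0 = 15 | 5·3 = 15
gcd(3,3,5) = 1

Coefficients: [3, 3, 5]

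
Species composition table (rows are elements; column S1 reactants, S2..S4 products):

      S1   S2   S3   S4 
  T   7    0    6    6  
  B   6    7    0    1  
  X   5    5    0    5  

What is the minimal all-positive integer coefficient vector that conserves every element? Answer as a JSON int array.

Coefficients: [6, 5, 6, 1]

T: 6·7 = 42 | 5·0+6·6+1·6 = 42
B: 6·6 = 36 | 5·7+6·0+1·1 = 36
X: 6·5 = 30 | 5·5+6·0+1·5 = 30
gcd(6,5,6,1) = 1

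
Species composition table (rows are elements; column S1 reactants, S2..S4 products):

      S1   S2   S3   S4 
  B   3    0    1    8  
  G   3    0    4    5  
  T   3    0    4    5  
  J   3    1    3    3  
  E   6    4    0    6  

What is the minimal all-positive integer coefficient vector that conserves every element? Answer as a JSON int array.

B: 3·3 = 9 | 3·0+1·1+1·8 = 9
G: 3·3 = 9 | 3·0+1·4+1·5 = 9
T: 3·3 = 9 | 3·0+1·4+1·5 = 9
J: 3·3 = 9 | 3·1+1·3+1·3 = 9
E: 3·6 = 18 | 3·4+1·0+1·6 = 18
gcd(3,3,1,1) = 1

Coefficients: [3, 3, 1, 1]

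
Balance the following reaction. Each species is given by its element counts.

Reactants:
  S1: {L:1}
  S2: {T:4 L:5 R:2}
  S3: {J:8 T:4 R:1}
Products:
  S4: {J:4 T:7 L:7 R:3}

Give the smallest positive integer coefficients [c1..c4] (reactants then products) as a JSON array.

J: 3·0+5·0+2·8 = 16 | 4·4 = 16
T: 3·0+5·4+2·4 = 28 | 4·7 = 28
L: 3·1+5·5+2·0 = 28 | 4·7 = 28
R: 3·0+5·2+2·1 = 12 | 4·3 = 12
gcd(3,5,2,4) = 1

Coefficients: [3, 5, 2, 4]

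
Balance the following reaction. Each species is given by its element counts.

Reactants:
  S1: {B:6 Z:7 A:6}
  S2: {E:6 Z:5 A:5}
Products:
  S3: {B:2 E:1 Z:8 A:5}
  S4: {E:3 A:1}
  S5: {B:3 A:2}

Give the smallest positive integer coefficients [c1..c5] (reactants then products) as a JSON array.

Coefficients: [2, 2, 3, 3, 2]

B: 2·6+2·0 = 12 | 3·2+3·0+2·3 = 12
E: 2·0+2·6 = 12 | 3·1+3·3+2·0 = 12
Z: 2·7+2·5 = 24 | 3·8+3·0+2·0 = 24
A: 2·6+2·5 = 22 | 3·5+3·1+2·2 = 22
gcd(2,2,3,3,2) = 1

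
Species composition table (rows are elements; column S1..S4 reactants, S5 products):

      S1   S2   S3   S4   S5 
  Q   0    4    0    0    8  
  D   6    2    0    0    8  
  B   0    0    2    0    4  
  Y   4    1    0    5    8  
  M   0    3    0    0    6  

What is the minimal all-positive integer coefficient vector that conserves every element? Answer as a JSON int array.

Q: 2·0+6·4+6·0+2·0 = 24 | 3·8 = 24
D: 2·6+6·2+6·0+2·0 = 24 | 3·8 = 24
B: 2·0+6·0+6·2+2·0 = 12 | 3·4 = 12
Y: 2·4+6·1+6·0+2·5 = 24 | 3·8 = 24
M: 2·0+6·3+6·0+2·0 = 18 | 3·6 = 18
gcd(2,6,6,2,3) = 1

Coefficients: [2, 6, 6, 2, 3]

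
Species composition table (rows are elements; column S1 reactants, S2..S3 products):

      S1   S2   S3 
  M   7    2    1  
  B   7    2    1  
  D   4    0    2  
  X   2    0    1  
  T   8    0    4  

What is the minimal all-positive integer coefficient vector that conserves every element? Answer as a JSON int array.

Coefficients: [2, 5, 4]

M: 2·7 = 14 | 5·2+4·1 = 14
B: 2·7 = 14 | 5·2+4·1 = 14
D: 2·4 = 8 | 5·0+4·2 = 8
X: 2·2 = 4 | 5·0+4·1 = 4
T: 2·8 = 16 | 5·0+4·4 = 16
gcd(2,5,4) = 1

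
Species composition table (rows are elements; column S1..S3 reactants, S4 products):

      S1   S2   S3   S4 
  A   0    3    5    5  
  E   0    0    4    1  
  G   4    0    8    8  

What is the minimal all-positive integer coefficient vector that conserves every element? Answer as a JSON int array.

Coefficients: [6, 5, 1, 4]

A: 6·0+5·3+1·5 = 20 | 4·5 = 20
E: 6·0+5·0+1·4 = 4 | 4·1 = 4
G: 6·4+5·0+1·8 = 32 | 4·8 = 32
gcd(6,5,1,4) = 1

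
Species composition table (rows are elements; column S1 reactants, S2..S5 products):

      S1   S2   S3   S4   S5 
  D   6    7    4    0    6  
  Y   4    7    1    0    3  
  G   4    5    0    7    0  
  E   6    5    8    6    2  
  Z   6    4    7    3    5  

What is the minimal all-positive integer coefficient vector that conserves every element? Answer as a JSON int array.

Coefficients: [6, 2, 1, 2, 3]

D: 6·6 = 36 | 2·7+1·4+2·0+3·6 = 36
Y: 6·4 = 24 | 2·7+1·1+2·0+3·3 = 24
G: 6·4 = 24 | 2·5+1·0+2·7+3·0 = 24
E: 6·6 = 36 | 2·5+1·8+2·6+3·2 = 36
Z: 6·6 = 36 | 2·4+1·7+2·3+3·5 = 36
gcd(6,2,1,2,3) = 1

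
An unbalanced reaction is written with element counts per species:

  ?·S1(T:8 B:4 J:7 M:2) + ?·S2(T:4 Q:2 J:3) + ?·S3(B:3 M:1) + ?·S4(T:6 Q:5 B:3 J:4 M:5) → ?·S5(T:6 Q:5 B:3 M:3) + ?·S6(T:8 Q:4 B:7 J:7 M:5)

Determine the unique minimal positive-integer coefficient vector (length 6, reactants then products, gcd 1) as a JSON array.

T: 1·8+3·4+6·0+3·6 = 38 | 1·6+4·8 = 38
Q: 1·0+3·2+6·0+3·5 = 21 | 1·5+4·4 = 21
B: 1·4+3·0+6·3+3·3 = 31 | 1·3+4·7 = 31
J: 1·7+3·3+6·0+3·4 = 28 | 1·0+4·7 = 28
M: 1·2+3·0+6·1+3·5 = 23 | 1·3+4·5 = 23
gcd(1,3,6,3,1,4) = 1

Coefficients: [1, 3, 6, 3, 1, 4]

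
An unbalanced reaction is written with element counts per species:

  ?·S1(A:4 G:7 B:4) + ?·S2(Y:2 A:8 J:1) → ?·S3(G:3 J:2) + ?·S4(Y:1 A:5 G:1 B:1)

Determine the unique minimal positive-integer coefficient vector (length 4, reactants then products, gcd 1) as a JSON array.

Coefficients: [1, 2, 1, 4]

Y: 1·0+2·2 = 4 | 1·0+4·1 = 4
A: 1·4+2·8 = 20 | 1·0+4·5 = 20
G: 1·7+2·0 = 7 | 1·3+4·1 = 7
B: 1·4+2·0 = 4 | 1·0+4·1 = 4
J: 1·0+2·1 = 2 | 1·2+4·0 = 2
gcd(1,2,1,4) = 1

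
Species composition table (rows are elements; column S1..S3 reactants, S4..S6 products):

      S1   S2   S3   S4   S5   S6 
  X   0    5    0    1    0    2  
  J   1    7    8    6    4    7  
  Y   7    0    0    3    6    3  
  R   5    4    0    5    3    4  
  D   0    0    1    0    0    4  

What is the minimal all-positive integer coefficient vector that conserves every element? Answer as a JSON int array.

X: 6·0+1·5+4·0 = 5 | 3·1+5·0+1·2 = 5
J: 6·1+1·7+4·8 = 45 | 3·6+5·4+1·7 = 45
Y: 6·7+1·0+4·0 = 42 | 3·3+5·6+1·3 = 42
R: 6·5+1·4+4·0 = 34 | 3·5+5·3+1·4 = 34
D: 6·0+1·0+4·1 = 4 | 3·0+5·0+1·4 = 4
gcd(6,1,4,3,5,1) = 1

Coefficients: [6, 1, 4, 3, 5, 1]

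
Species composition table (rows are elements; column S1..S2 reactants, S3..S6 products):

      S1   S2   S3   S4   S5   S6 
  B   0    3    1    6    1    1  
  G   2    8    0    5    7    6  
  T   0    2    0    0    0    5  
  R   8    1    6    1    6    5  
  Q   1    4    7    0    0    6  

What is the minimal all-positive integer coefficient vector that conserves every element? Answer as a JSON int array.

B: 6·0+5·3 = 15 | 2·1+1·6+5·1+2·1 = 15
G: 6·2+5·8 = 52 | 2·0+1·5+5·7+2·6 = 52
T: 6·0+5·2 = 10 | 2·0+1·0+5·0+2·5 = 10
R: 6·8+5·1 = 53 | 2·6+1·1+5·6+2·5 = 53
Q: 6·1+5·4 = 26 | 2·7+1·0+5·0+2·6 = 26
gcd(6,5,2,1,5,2) = 1

Coefficients: [6, 5, 2, 1, 5, 2]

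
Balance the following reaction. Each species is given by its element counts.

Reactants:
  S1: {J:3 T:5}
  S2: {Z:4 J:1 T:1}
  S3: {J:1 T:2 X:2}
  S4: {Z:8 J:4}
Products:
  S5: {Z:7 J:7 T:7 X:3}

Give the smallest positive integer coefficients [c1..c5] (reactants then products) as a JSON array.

Z: 3·0+1·4+6·0+3·8 = 28 | 4·7 = 28
J: 3·3+1·1+6·1+3·4 = 28 | 4·7 = 28
T: 3·5+1·1+6·2+3·0 = 28 | 4·7 = 28
X: 3·0+1·0+6·2+3·0 = 12 | 4·3 = 12
gcd(3,1,6,3,4) = 1

Coefficients: [3, 1, 6, 3, 4]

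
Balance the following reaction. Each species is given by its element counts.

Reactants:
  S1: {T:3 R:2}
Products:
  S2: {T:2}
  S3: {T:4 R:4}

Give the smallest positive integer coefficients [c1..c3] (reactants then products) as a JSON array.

T: 2·3 = 6 | 1·2+1·4 = 6
R: 2·2 = 4 | 1·0+1·4 = 4
gcd(2,1,1) = 1

Coefficients: [2, 1, 1]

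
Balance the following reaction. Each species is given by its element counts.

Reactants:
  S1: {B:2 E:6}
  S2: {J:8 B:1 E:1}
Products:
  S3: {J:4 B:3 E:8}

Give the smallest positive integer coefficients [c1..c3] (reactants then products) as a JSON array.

Coefficients: [5, 2, 4]

J: 5·0+2·8 = 16 | 4·4 = 16
B: 5·2+2·1 = 12 | 4·3 = 12
E: 5·6+2·1 = 32 | 4·8 = 32
gcd(5,2,4) = 1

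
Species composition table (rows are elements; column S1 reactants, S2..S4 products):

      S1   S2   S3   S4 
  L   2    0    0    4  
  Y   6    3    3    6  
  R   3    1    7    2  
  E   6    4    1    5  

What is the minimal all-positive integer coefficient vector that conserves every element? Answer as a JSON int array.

L: 6·2 = 12 | 5·0+1·0+3·4 = 12
Y: 6·6 = 36 | 5·3+1·3+3·6 = 36
R: 6·3 = 18 | 5·1+1·7+3·2 = 18
E: 6·6 = 36 | 5·4+1·1+3·5 = 36
gcd(6,5,1,3) = 1

Coefficients: [6, 5, 1, 3]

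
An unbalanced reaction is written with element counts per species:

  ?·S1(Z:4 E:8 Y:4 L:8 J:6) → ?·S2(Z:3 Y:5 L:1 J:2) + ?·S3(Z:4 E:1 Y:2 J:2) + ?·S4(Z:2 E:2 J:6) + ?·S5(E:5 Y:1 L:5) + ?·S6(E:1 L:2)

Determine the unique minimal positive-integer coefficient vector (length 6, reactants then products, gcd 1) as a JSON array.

Coefficients: [4, 2, 1, 3, 4, 5]

Z: 4·4 = 16 | 2·3+1·4+3·2+4·0+5·0 = 16
E: 4·8 = 32 | 2·0+1·1+3·2+4·5+5·1 = 32
Y: 4·4 = 16 | 2·5+1·2+3·0+4·1+5·0 = 16
L: 4·8 = 32 | 2·1+1·0+3·0+4·5+5·2 = 32
J: 4·6 = 24 | 2·2+1·2+3·6+4·0+5·0 = 24
gcd(4,2,1,3,4,5) = 1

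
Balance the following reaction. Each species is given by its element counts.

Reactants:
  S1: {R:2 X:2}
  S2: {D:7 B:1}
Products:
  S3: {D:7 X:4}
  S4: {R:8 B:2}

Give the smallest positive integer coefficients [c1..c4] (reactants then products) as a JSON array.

Coefficients: [4, 2, 2, 1]

R: 4·2+2·0 = 8 | 2·0+1·8 = 8
D: 4·0+2·7 = 14 | 2·7+1·0 = 14
B: 4·0+2·1 = 2 | 2·0+1·2 = 2
X: 4·2+2·0 = 8 | 2·4+1·0 = 8
gcd(4,2,2,1) = 1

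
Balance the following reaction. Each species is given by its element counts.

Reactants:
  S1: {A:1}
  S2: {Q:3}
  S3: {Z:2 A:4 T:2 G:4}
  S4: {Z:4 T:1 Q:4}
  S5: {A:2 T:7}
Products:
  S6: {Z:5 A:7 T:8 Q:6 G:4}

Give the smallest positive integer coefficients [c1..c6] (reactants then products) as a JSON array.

Z: 6·0+4·0+4·2+3·4+3·0 = 20 | 4·5 = 20
A: 6·1+4·0+4·4+3·0+3·2 = 28 | 4·7 = 28
T: 6·0+4·0+4·2+3·1+3·7 = 32 | 4·8 = 32
Q: 6·0+4·3+4·0+3·4+3·0 = 24 | 4·6 = 24
G: 6·0+4·0+4·4+3·0+3·0 = 16 | 4·4 = 16
gcd(6,4,4,3,3,4) = 1

Coefficients: [6, 4, 4, 3, 3, 4]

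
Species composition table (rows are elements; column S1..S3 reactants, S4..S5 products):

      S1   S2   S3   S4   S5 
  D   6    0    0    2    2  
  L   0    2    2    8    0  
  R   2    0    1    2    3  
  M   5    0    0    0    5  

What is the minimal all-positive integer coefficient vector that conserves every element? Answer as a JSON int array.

Coefficients: [1, 3, 5, 2, 1]

D: 1·6+3·0+5·0 = 6 | 2·2+1·2 = 6
L: 1·0+3·2+5·2 = 16 | 2·8+1·0 = 16
R: 1·2+3·0+5·1 = 7 | 2·2+1·3 = 7
M: 1·5+3·0+5·0 = 5 | 2·0+1·5 = 5
gcd(1,3,5,2,1) = 1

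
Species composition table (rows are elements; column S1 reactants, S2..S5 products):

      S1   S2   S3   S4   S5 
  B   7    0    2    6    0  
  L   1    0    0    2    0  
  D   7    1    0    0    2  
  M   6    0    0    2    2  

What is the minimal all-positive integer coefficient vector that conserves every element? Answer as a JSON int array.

B: 2·7 = 14 | 4·0+4·2+1·6+5·0 = 14
L: 2·1 = 2 | 4·0+4·0+1·2+5·0 = 2
D: 2·7 = 14 | 4·1+4·0+1·0+5·2 = 14
M: 2·6 = 12 | 4·0+4·0+1·2+5·2 = 12
gcd(2,4,4,1,5) = 1

Coefficients: [2, 4, 4, 1, 5]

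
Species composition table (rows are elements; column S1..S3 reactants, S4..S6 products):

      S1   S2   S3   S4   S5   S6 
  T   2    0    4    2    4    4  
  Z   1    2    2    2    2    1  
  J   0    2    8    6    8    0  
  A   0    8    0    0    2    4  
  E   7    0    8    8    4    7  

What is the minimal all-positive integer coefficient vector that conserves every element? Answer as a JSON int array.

T: 1·2+1·0+4·4 = 18 | 3·2+2·4+1·4 = 18
Z: 1·1+1·2+4·2 = 11 | 3·2+2·2+1·1 = 11
J: 1·0+1·2+4·8 = 34 | 3·6+2·8+1·0 = 34
A: 1·0+1·8+4·0 = 8 | 3·0+2·2+1·4 = 8
E: 1·7+1·0+4·8 = 39 | 3·8+2·4+1·7 = 39
gcd(1,1,4,3,2,1) = 1

Coefficients: [1, 1, 4, 3, 2, 1]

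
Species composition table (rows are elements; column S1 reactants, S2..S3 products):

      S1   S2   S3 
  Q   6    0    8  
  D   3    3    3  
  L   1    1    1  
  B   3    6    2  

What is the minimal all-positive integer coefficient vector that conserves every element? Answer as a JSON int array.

Q: 4·6 = 24 | 1·0+3·8 = 24
D: 4·3 = 12 | 1·3+3·3 = 12
L: 4·1 = 4 | 1·1+3·1 = 4
B: 4·3 = 12 | 1·6+3·2 = 12
gcd(4,1,3) = 1

Coefficients: [4, 1, 3]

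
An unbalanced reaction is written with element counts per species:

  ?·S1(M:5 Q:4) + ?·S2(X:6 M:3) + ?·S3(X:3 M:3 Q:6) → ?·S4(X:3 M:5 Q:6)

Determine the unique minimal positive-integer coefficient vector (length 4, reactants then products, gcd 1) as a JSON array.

Coefficients: [3, 1, 4, 6]

X: 3·0+1·6+4·3 = 18 | 6·3 = 18
M: 3·5+1·3+4·3 = 30 | 6·5 = 30
Q: 3·4+1·0+4·6 = 36 | 6·6 = 36
gcd(3,1,4,6) = 1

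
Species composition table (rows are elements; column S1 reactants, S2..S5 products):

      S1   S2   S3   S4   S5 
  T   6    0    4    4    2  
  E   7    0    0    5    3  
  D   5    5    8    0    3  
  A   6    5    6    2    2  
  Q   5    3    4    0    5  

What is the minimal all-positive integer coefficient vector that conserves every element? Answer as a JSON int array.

Coefficients: [6, 2, 1, 6, 4]

T: 6·6 = 36 | 2·0+1·4+6·4+4·2 = 36
E: 6·7 = 42 | 2·0+1·0+6·5+4·3 = 42
D: 6·5 = 30 | 2·5+1·8+6·0+4·3 = 30
A: 6·6 = 36 | 2·5+1·6+6·2+4·2 = 36
Q: 6·5 = 30 | 2·3+1·4+6·0+4·5 = 30
gcd(6,2,1,6,4) = 1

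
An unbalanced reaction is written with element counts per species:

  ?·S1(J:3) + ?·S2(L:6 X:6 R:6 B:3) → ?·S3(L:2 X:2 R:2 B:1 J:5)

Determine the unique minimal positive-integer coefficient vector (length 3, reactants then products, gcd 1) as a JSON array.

L: 5·0+1·6 = 6 | 3·2 = 6
X: 5·0+1·6 = 6 | 3·2 = 6
R: 5·0+1·6 = 6 | 3·2 = 6
B: 5·0+1·3 = 3 | 3·1 = 3
J: 5·3+1·0 = 15 | 3·5 = 15
gcd(5,1,3) = 1

Coefficients: [5, 1, 3]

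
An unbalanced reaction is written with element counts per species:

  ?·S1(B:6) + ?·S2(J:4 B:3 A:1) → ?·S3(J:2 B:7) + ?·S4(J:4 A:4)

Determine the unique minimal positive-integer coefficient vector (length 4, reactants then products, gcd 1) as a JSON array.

J: 5·0+4·4 = 16 | 6·2+1·4 = 16
B: 5·6+4·3 = 42 | 6·7+1·0 = 42
A: 5·0+4·1 = 4 | 6·0+1·4 = 4
gcd(5,4,6,1) = 1

Coefficients: [5, 4, 6, 1]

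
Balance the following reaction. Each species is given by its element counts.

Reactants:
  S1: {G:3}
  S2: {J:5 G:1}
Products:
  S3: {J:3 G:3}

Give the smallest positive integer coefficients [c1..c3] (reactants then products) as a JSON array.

Coefficients: [4, 3, 5]

J: 4·0+3·5 = 15 | 5·3 = 15
G: 4·3+3·1 = 15 | 5·3 = 15
gcd(4,3,5) = 1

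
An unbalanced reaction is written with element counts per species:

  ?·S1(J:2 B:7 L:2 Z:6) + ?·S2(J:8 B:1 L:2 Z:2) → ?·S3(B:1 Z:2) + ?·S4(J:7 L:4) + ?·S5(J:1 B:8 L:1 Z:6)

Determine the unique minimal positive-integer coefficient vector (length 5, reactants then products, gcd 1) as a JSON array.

Coefficients: [5, 1, 4, 2, 4]

J: 5·2+1·8 = 18 | 4·0+2·7+4·1 = 18
B: 5·7+1·1 = 36 | 4·1+2·0+4·8 = 36
L: 5·2+1·2 = 12 | 4·0+2·4+4·1 = 12
Z: 5·6+1·2 = 32 | 4·2+2·0+4·6 = 32
gcd(5,1,4,2,4) = 1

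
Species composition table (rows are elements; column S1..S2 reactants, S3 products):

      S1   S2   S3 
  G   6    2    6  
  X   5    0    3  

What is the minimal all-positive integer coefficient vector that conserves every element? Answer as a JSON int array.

G: 3·6+6·2 = 30 | 5·6 = 30
X: 3·5+6·0 = 15 | 5·3 = 15
gcd(3,6,5) = 1

Coefficients: [3, 6, 5]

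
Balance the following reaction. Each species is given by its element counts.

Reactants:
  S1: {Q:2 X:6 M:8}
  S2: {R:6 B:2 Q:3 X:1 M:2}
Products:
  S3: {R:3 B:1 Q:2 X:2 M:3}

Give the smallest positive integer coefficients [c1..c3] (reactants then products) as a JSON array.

Coefficients: [1, 2, 4]

R: 1·0+2·6 = 12 | 4·3 = 12
B: 1·0+2·2 = 4 | 4·1 = 4
Q: 1·2+2·3 = 8 | 4·2 = 8
X: 1·6+2·1 = 8 | 4·2 = 8
M: 1·8+2·2 = 12 | 4·3 = 12
gcd(1,2,4) = 1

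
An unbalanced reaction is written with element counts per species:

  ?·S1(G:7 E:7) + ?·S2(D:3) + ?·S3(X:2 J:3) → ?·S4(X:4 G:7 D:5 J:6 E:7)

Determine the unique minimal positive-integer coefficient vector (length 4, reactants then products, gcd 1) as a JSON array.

X: 3·0+5·0+6·2 = 12 | 3·4 = 12
G: 3·7+5·0+6·0 = 21 | 3·7 = 21
D: 3·0+5·3+6·0 = 15 | 3·5 = 15
J: 3·0+5·0+6·3 = 18 | 3·6 = 18
E: 3·7+5·0+6·0 = 21 | 3·7 = 21
gcd(3,5,6,3) = 1

Coefficients: [3, 5, 6, 3]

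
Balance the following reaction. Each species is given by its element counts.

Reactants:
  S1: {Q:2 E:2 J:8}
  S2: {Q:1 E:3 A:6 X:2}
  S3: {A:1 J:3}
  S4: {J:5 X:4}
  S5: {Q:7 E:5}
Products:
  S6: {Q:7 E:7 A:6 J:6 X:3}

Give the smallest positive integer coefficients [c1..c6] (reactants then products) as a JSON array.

Q: 1·2+5·1+6·0+2·0+5·7 = 42 | 6·7 = 42
E: 1·2+5·3+6·0+2·0+5·5 = 42 | 6·7 = 42
A: 1·0+5·6+6·1+2·0+5·0 = 36 | 6·6 = 36
J: 1·8+5·0+6·3+2·5+5·0 = 36 | 6·6 = 36
X: 1·0+5·2+6·0+2·4+5·0 = 18 | 6·3 = 18
gcd(1,5,6,2,5,6) = 1

Coefficients: [1, 5, 6, 2, 5, 6]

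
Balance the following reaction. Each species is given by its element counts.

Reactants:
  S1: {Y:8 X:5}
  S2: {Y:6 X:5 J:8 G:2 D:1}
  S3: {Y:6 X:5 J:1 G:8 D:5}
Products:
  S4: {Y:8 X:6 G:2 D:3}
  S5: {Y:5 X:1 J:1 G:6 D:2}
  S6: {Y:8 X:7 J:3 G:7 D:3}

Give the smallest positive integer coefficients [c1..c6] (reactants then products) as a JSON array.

Coefficients: [5, 1, 6, 5, 2, 4]

Y: 5·8+1·6+6·6 = 82 | 5·8+2·5+4·8 = 82
X: 5·5+1·5+6·5 = 60 | 5·6+2·1+4·7 = 60
J: 5·0+1·8+6·1 = 14 | 5·0+2·1+4·3 = 14
G: 5·0+1·2+6·8 = 50 | 5·2+2·6+4·7 = 50
D: 5·0+1·1+6·5 = 31 | 5·3+2·2+4·3 = 31
gcd(5,1,6,5,2,4) = 1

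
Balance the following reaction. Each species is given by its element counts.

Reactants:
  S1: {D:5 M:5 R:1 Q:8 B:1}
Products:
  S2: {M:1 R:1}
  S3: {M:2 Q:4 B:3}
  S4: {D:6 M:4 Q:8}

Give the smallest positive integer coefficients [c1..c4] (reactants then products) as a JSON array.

Coefficients: [6, 6, 2, 5]

D: 6·5 = 30 | 6·0+2·0+5·6 = 30
M: 6·5 = 30 | 6·1+2·2+5·4 = 30
R: 6·1 = 6 | 6·1+2·0+5·0 = 6
Q: 6·8 = 48 | 6·0+2·4+5·8 = 48
B: 6·1 = 6 | 6·0+2·3+5·0 = 6
gcd(6,6,2,5) = 1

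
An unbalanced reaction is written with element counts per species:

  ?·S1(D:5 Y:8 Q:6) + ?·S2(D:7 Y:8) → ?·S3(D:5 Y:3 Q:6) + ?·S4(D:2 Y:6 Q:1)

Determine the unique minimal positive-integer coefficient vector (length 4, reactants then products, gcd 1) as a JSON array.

D: 5·5+1·7 = 32 | 4·5+6·2 = 32
Y: 5·8+1·8 = 48 | 4·3+6·6 = 48
Q: 5·6+1·0 = 30 | 4·6+6·1 = 30
gcd(5,1,4,6) = 1

Coefficients: [5, 1, 4, 6]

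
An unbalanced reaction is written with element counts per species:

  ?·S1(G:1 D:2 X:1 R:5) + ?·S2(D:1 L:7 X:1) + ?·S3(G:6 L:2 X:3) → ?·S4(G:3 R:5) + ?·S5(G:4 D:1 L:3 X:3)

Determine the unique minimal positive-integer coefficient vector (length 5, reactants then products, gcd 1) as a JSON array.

G: 2·1+1·0+4·6 = 26 | 2·3+5·4 = 26
D: 2·2+1·1+4·0 = 5 | 2·0+5·1 = 5
L: 2·0+1·7+4·2 = 15 | 2·0+5·3 = 15
X: 2·1+1·1+4·3 = 15 | 2·0+5·3 = 15
R: 2·5+1·0+4·0 = 10 | 2·5+5·0 = 10
gcd(2,1,4,2,5) = 1

Coefficients: [2, 1, 4, 2, 5]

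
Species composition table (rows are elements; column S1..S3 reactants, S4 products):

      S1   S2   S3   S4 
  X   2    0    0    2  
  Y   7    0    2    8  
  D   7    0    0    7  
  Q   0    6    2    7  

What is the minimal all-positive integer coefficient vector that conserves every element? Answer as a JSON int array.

X: 2·2+2·0+1·0 = 4 | 2·2 = 4
Y: 2·7+2·0+1·2 = 16 | 2·8 = 16
D: 2·7+2·0+1·0 = 14 | 2·7 = 14
Q: 2·0+2·6+1·2 = 14 | 2·7 = 14
gcd(2,2,1,2) = 1

Coefficients: [2, 2, 1, 2]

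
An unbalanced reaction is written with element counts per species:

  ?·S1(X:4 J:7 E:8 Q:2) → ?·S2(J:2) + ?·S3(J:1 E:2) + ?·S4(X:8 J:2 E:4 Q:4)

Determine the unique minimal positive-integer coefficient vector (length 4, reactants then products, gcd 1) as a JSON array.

X: 2·4 = 8 | 3·0+6·0+1·8 = 8
J: 2·7 = 14 | 3·2+6·1+1·2 = 14
E: 2·8 = 16 | 3·0+6·2+1·4 = 16
Q: 2·2 = 4 | 3·0+6·0+1·4 = 4
gcd(2,3,6,1) = 1

Coefficients: [2, 3, 6, 1]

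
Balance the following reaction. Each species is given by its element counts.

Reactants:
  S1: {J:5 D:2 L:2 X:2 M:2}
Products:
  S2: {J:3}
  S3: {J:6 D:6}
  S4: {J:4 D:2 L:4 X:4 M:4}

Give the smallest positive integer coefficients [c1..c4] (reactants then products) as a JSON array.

Coefficients: [6, 4, 1, 3]

J: 6·5 = 30 | 4·3+1·6+3·4 = 30
D: 6·2 = 12 | 4·0+1·6+3·2 = 12
L: 6·2 = 12 | 4·0+1·0+3·4 = 12
X: 6·2 = 12 | 4·0+1·0+3·4 = 12
M: 6·2 = 12 | 4·0+1·0+3·4 = 12
gcd(6,4,1,3) = 1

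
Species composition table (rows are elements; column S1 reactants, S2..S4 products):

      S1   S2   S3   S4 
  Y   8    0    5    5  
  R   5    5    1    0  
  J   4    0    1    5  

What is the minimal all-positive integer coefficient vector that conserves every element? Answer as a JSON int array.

Y: 5·8 = 40 | 4·0+5·5+3·5 = 40
R: 5·5 = 25 | 4·5+5·1+3·0 = 25
J: 5·4 = 20 | 4·0+5·1+3·5 = 20
gcd(5,4,5,3) = 1

Coefficients: [5, 4, 5, 3]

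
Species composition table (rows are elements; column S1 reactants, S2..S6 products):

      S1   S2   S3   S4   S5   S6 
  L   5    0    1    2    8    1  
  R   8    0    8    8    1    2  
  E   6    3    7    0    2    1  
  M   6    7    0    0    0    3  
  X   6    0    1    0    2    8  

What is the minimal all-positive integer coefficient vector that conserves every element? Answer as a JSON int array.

Coefficients: [5, 3, 2, 2, 2, 3]

L: 5·5 = 25 | 3·0+2·1+2·2+2·8+3·1 = 25
R: 5·8 = 40 | 3·0+2·8+2·8+2·1+3·2 = 40
E: 5·6 = 30 | 3·3+2·7+2·0+2·2+3·1 = 30
M: 5·6 = 30 | 3·7+2·0+2·0+2·0+3·3 = 30
X: 5·6 = 30 | 3·0+2·1+2·0+2·2+3·8 = 30
gcd(5,3,2,2,2,3) = 1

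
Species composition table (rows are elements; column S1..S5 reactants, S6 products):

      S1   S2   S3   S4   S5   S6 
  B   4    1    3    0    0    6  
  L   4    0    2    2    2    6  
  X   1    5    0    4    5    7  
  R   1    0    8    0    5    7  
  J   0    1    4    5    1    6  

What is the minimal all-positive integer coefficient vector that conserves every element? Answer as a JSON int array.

B: 5·4+4·1+4·3+3·0+1·0 = 36 | 6·6 = 36
L: 5·4+4·0+4·2+3·2+1·2 = 36 | 6·6 = 36
X: 5·1+4·5+4·0+3·4+1·5 = 42 | 6·7 = 42
R: 5·1+4·0+4·8+3·0+1·5 = 42 | 6·7 = 42
J: 5·0+4·1+4·4+3·5+1·1 = 36 | 6·6 = 36
gcd(5,4,4,3,1,6) = 1

Coefficients: [5, 4, 4, 3, 1, 6]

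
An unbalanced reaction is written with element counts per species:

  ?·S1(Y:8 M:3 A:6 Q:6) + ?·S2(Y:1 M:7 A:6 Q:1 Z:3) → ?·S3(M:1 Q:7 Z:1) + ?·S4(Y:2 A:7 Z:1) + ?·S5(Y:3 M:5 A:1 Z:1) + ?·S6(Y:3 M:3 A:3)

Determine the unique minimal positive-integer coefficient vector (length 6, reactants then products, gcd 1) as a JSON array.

Coefficients: [3, 3, 3, 3, 3, 4]

Y: 3·8+3·1 = 27 | 3·0+3·2+3·3+4·3 = 27
M: 3·3+3·7 = 30 | 3·1+3·0+3·5+4·3 = 30
A: 3·6+3·6 = 36 | 3·0+3·7+3·1+4·3 = 36
Q: 3·6+3·1 = 21 | 3·7+3·0+3·0+4·0 = 21
Z: 3·0+3·3 = 9 | 3·1+3·1+3·1+4·0 = 9
gcd(3,3,3,3,3,4) = 1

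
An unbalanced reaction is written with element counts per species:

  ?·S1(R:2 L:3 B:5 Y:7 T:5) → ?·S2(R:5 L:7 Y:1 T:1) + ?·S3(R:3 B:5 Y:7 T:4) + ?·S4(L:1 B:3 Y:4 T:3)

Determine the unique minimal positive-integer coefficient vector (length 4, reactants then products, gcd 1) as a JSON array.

R: 4·2 = 8 | 1·5+1·3+5·0 = 8
L: 4·3 = 12 | 1·7+1·0+5·1 = 12
B: 4·5 = 20 | 1·0+1·5+5·3 = 20
Y: 4·7 = 28 | 1·1+1·7+5·4 = 28
T: 4·5 = 20 | 1·1+1·4+5·3 = 20
gcd(4,1,1,5) = 1

Coefficients: [4, 1, 1, 5]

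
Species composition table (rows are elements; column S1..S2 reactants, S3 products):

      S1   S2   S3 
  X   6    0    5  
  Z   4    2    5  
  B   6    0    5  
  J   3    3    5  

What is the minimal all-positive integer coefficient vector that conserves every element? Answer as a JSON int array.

Coefficients: [5, 5, 6]

X: 5·6+5·0 = 30 | 6·5 = 30
Z: 5·4+5·2 = 30 | 6·5 = 30
B: 5·6+5·0 = 30 | 6·5 = 30
J: 5·3+5·3 = 30 | 6·5 = 30
gcd(5,5,6) = 1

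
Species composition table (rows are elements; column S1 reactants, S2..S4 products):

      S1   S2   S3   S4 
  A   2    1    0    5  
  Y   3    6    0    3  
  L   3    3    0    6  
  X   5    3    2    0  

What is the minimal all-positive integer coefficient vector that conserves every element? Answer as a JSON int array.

Coefficients: [3, 1, 6, 1]

A: 3·2 = 6 | 1·1+6·0+1·5 = 6
Y: 3·3 = 9 | 1·6+6·0+1·3 = 9
L: 3·3 = 9 | 1·3+6·0+1·6 = 9
X: 3·5 = 15 | 1·3+6·2+1·0 = 15
gcd(3,1,6,1) = 1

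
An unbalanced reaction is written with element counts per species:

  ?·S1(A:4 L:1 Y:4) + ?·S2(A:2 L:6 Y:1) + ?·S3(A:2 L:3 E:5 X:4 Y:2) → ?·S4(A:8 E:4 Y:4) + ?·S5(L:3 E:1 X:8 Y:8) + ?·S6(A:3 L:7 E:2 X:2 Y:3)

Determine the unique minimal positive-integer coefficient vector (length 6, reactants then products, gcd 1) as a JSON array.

A: 6·4+4·2+5·2 = 42 | 3·8+1·0+6·3 = 42
L: 6·1+4·6+5·3 = 45 | 3·0+1·3+6·7 = 45
E: 6·0+4·0+5·5 = 25 | 3·4+1·1+6·2 = 25
X: 6·0+4·0+5·4 = 20 | 3·0+1·8+6·2 = 20
Y: 6·4+4·1+5·2 = 38 | 3·4+1·8+6·3 = 38
gcd(6,4,5,3,1,6) = 1

Coefficients: [6, 4, 5, 3, 1, 6]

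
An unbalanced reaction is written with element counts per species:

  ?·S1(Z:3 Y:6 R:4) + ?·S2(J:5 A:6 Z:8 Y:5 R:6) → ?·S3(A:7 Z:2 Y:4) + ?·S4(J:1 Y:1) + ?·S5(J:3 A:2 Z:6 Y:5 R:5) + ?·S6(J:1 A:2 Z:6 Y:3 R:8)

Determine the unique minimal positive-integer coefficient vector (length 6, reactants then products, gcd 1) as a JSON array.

Coefficients: [4, 5, 2, 5, 6, 2]

J: 4·0+5·5 = 25 | 2·0+5·1+6·3+2·1 = 25
A: 4·0+5·6 = 30 | 2·7+5·0+6·2+2·2 = 30
Z: 4·3+5·8 = 52 | 2·2+5·0+6·6+2·6 = 52
Y: 4·6+5·5 = 49 | 2·4+5·1+6·5+2·3 = 49
R: 4·4+5·6 = 46 | 2·0+5·0+6·5+2·8 = 46
gcd(4,5,2,5,6,2) = 1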